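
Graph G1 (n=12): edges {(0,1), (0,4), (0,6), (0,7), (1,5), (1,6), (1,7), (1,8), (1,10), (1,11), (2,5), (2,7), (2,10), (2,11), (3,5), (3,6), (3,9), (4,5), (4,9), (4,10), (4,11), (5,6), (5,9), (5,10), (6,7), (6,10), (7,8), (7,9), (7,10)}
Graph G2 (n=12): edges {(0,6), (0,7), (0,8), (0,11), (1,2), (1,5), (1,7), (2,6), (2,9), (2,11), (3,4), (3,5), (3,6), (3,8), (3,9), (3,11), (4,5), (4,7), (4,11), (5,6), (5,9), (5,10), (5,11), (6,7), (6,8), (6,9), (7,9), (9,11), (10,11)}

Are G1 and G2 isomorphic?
Yes, isomorphic

The graphs are isomorphic.
One valid mapping φ: V(G1) → V(G2): 0→4, 1→5, 2→2, 3→8, 4→7, 5→6, 6→3, 7→11, 8→10, 9→0, 10→9, 11→1

Verify φ preserves adjacency — for each edge of G1, its image is an edge of G2:
  (0,1) → (φ(0),φ(1)) = (4,5) ∈ E(G2) ✓
  (0,4) → (φ(0),φ(4)) = (4,7) ∈ E(G2) ✓
  (0,6) → (φ(0),φ(6)) = (3,4) ∈ E(G2) ✓
  (0,7) → (φ(0),φ(7)) = (4,11) ∈ E(G2) ✓
  (1,5) → (φ(1),φ(5)) = (5,6) ∈ E(G2) ✓
  (1,6) → (φ(1),φ(6)) = (3,5) ∈ E(G2) ✓
  (1,7) → (φ(1),φ(7)) = (5,11) ∈ E(G2) ✓
  (1,8) → (φ(1),φ(8)) = (5,10) ∈ E(G2) ✓
  (1,10) → (φ(1),φ(10)) = (5,9) ∈ E(G2) ✓
  (1,11) → (φ(1),φ(11)) = (1,5) ∈ E(G2) ✓
  (2,5) → (φ(2),φ(5)) = (2,6) ∈ E(G2) ✓
  (2,7) → (φ(2),φ(7)) = (2,11) ∈ E(G2) ✓
  (2,10) → (φ(2),φ(10)) = (2,9) ∈ E(G2) ✓
  (2,11) → (φ(2),φ(11)) = (1,2) ∈ E(G2) ✓
  (3,5) → (φ(3),φ(5)) = (6,8) ∈ E(G2) ✓
  (3,6) → (φ(3),φ(6)) = (3,8) ∈ E(G2) ✓
  (3,9) → (φ(3),φ(9)) = (0,8) ∈ E(G2) ✓
  (4,5) → (φ(4),φ(5)) = (6,7) ∈ E(G2) ✓
  (4,9) → (φ(4),φ(9)) = (0,7) ∈ E(G2) ✓
  (4,10) → (φ(4),φ(10)) = (7,9) ∈ E(G2) ✓
  (4,11) → (φ(4),φ(11)) = (1,7) ∈ E(G2) ✓
  (5,6) → (φ(5),φ(6)) = (3,6) ∈ E(G2) ✓
  (5,9) → (φ(5),φ(9)) = (0,6) ∈ E(G2) ✓
  (5,10) → (φ(5),φ(10)) = (6,9) ∈ E(G2) ✓
  (6,7) → (φ(6),φ(7)) = (3,11) ∈ E(G2) ✓
  (6,10) → (φ(6),φ(10)) = (3,9) ∈ E(G2) ✓
  (7,8) → (φ(7),φ(8)) = (10,11) ∈ E(G2) ✓
  (7,9) → (φ(7),φ(9)) = (0,11) ∈ E(G2) ✓
  (7,10) → (φ(7),φ(10)) = (9,11) ∈ E(G2) ✓
All 29 edges of G1 map to edges of G2, and |E(G1)| = |E(G2)| = 29, so φ is a bijection on edges as well as vertices. Hence G1 ≅ G2.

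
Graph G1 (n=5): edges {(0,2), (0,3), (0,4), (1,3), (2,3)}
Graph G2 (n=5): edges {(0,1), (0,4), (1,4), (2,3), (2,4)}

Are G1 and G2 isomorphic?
No, not isomorphic

The graphs are NOT isomorphic.

Degrees in G1: deg(0)=3, deg(1)=1, deg(2)=2, deg(3)=3, deg(4)=1.
Sorted degree sequence of G1: [3, 3, 2, 1, 1].
Degrees in G2: deg(0)=2, deg(1)=2, deg(2)=2, deg(3)=1, deg(4)=3.
Sorted degree sequence of G2: [3, 2, 2, 2, 1].
The (sorted) degree sequence is an isomorphism invariant, so since G1 and G2 have different degree sequences they cannot be isomorphic.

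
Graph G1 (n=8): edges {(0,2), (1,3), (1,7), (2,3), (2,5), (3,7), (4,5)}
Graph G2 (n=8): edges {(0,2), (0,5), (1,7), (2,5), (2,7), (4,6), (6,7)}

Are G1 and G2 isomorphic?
Yes, isomorphic

The graphs are isomorphic.
One valid mapping φ: V(G1) → V(G2): 0→1, 1→5, 2→7, 3→2, 4→4, 5→6, 6→3, 7→0

Verify φ preserves adjacency — for each edge of G1, its image is an edge of G2:
  (0,2) → (φ(0),φ(2)) = (1,7) ∈ E(G2) ✓
  (1,3) → (φ(1),φ(3)) = (2,5) ∈ E(G2) ✓
  (1,7) → (φ(1),φ(7)) = (0,5) ∈ E(G2) ✓
  (2,3) → (φ(2),φ(3)) = (2,7) ∈ E(G2) ✓
  (2,5) → (φ(2),φ(5)) = (6,7) ∈ E(G2) ✓
  (3,7) → (φ(3),φ(7)) = (0,2) ∈ E(G2) ✓
  (4,5) → (φ(4),φ(5)) = (4,6) ∈ E(G2) ✓
All 7 edges of G1 map to edges of G2, and |E(G1)| = |E(G2)| = 7, so φ is a bijection on edges as well as vertices. Hence G1 ≅ G2.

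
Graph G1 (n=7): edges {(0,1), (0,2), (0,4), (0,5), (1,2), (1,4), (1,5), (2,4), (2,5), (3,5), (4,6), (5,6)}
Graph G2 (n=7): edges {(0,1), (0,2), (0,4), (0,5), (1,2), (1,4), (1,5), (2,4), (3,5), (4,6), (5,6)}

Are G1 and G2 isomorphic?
No, not isomorphic

The graphs are NOT isomorphic.

Counting edges: G1 has 12 edge(s); G2 has 11 edge(s).
Edge count is an isomorphism invariant (a bijection on vertices induces a bijection on edges), so differing edge counts rule out isomorphism.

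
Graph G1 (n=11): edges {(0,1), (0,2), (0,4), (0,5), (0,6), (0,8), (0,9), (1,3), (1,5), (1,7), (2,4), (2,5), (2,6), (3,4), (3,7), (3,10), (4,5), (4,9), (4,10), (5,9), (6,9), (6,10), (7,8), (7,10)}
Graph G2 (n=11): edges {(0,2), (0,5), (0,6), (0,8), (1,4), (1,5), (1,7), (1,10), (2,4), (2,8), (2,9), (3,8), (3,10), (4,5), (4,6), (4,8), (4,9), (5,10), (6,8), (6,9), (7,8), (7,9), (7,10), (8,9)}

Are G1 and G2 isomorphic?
Yes, isomorphic

The graphs are isomorphic.
One valid mapping φ: V(G1) → V(G2): 0→8, 1→7, 2→6, 3→1, 4→4, 5→9, 6→0, 7→10, 8→3, 9→2, 10→5

Verify φ preserves adjacency — for each edge of G1, its image is an edge of G2:
  (0,1) → (φ(0),φ(1)) = (7,8) ∈ E(G2) ✓
  (0,2) → (φ(0),φ(2)) = (6,8) ∈ E(G2) ✓
  (0,4) → (φ(0),φ(4)) = (4,8) ∈ E(G2) ✓
  (0,5) → (φ(0),φ(5)) = (8,9) ∈ E(G2) ✓
  (0,6) → (φ(0),φ(6)) = (0,8) ∈ E(G2) ✓
  (0,8) → (φ(0),φ(8)) = (3,8) ∈ E(G2) ✓
  (0,9) → (φ(0),φ(9)) = (2,8) ∈ E(G2) ✓
  (1,3) → (φ(1),φ(3)) = (1,7) ∈ E(G2) ✓
  (1,5) → (φ(1),φ(5)) = (7,9) ∈ E(G2) ✓
  (1,7) → (φ(1),φ(7)) = (7,10) ∈ E(G2) ✓
  (2,4) → (φ(2),φ(4)) = (4,6) ∈ E(G2) ✓
  (2,5) → (φ(2),φ(5)) = (6,9) ∈ E(G2) ✓
  (2,6) → (φ(2),φ(6)) = (0,6) ∈ E(G2) ✓
  (3,4) → (φ(3),φ(4)) = (1,4) ∈ E(G2) ✓
  (3,7) → (φ(3),φ(7)) = (1,10) ∈ E(G2) ✓
  (3,10) → (φ(3),φ(10)) = (1,5) ∈ E(G2) ✓
  (4,5) → (φ(4),φ(5)) = (4,9) ∈ E(G2) ✓
  (4,9) → (φ(4),φ(9)) = (2,4) ∈ E(G2) ✓
  (4,10) → (φ(4),φ(10)) = (4,5) ∈ E(G2) ✓
  (5,9) → (φ(5),φ(9)) = (2,9) ∈ E(G2) ✓
  (6,9) → (φ(6),φ(9)) = (0,2) ∈ E(G2) ✓
  (6,10) → (φ(6),φ(10)) = (0,5) ∈ E(G2) ✓
  (7,8) → (φ(7),φ(8)) = (3,10) ∈ E(G2) ✓
  (7,10) → (φ(7),φ(10)) = (5,10) ∈ E(G2) ✓
All 24 edges of G1 map to edges of G2, and |E(G1)| = |E(G2)| = 24, so φ is a bijection on edges as well as vertices. Hence G1 ≅ G2.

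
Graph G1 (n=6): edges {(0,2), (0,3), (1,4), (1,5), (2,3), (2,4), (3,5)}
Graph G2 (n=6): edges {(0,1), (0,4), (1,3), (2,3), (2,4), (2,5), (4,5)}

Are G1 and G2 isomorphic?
Yes, isomorphic

The graphs are isomorphic.
One valid mapping φ: V(G1) → V(G2): 0→5, 1→1, 2→4, 3→2, 4→0, 5→3

Verify φ preserves adjacency — for each edge of G1, its image is an edge of G2:
  (0,2) → (φ(0),φ(2)) = (4,5) ∈ E(G2) ✓
  (0,3) → (φ(0),φ(3)) = (2,5) ∈ E(G2) ✓
  (1,4) → (φ(1),φ(4)) = (0,1) ∈ E(G2) ✓
  (1,5) → (φ(1),φ(5)) = (1,3) ∈ E(G2) ✓
  (2,3) → (φ(2),φ(3)) = (2,4) ∈ E(G2) ✓
  (2,4) → (φ(2),φ(4)) = (0,4) ∈ E(G2) ✓
  (3,5) → (φ(3),φ(5)) = (2,3) ∈ E(G2) ✓
All 7 edges of G1 map to edges of G2, and |E(G1)| = |E(G2)| = 7, so φ is a bijection on edges as well as vertices. Hence G1 ≅ G2.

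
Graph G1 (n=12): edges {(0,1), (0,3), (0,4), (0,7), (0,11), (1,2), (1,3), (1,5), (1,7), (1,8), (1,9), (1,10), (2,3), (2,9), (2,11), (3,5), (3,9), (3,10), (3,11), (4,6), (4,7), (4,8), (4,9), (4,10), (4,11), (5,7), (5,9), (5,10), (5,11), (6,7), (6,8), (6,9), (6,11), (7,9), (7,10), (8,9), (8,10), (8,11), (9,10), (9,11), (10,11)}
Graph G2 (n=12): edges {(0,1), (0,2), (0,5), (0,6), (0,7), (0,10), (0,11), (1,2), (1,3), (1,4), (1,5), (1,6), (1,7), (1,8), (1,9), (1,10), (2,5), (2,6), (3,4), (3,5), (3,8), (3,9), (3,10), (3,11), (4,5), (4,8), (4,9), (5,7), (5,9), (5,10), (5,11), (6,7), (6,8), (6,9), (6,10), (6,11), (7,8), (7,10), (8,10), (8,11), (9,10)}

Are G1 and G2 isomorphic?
Yes, isomorphic

The graphs are isomorphic.
One valid mapping φ: V(G1) → V(G2): 0→11, 1→6, 2→2, 3→0, 4→3, 5→7, 6→4, 7→8, 8→9, 9→1, 10→10, 11→5

Verify φ preserves adjacency — for each edge of G1, its image is an edge of G2:
  (0,1) → (φ(0),φ(1)) = (6,11) ∈ E(G2) ✓
  (0,3) → (φ(0),φ(3)) = (0,11) ∈ E(G2) ✓
  (0,4) → (φ(0),φ(4)) = (3,11) ∈ E(G2) ✓
  (0,7) → (φ(0),φ(7)) = (8,11) ∈ E(G2) ✓
  (0,11) → (φ(0),φ(11)) = (5,11) ∈ E(G2) ✓
  (1,2) → (φ(1),φ(2)) = (2,6) ∈ E(G2) ✓
  (1,3) → (φ(1),φ(3)) = (0,6) ∈ E(G2) ✓
  (1,5) → (φ(1),φ(5)) = (6,7) ∈ E(G2) ✓
  (1,7) → (φ(1),φ(7)) = (6,8) ∈ E(G2) ✓
  (1,8) → (φ(1),φ(8)) = (6,9) ∈ E(G2) ✓
  (1,9) → (φ(1),φ(9)) = (1,6) ∈ E(G2) ✓
  (1,10) → (φ(1),φ(10)) = (6,10) ∈ E(G2) ✓
  (2,3) → (φ(2),φ(3)) = (0,2) ∈ E(G2) ✓
  (2,9) → (φ(2),φ(9)) = (1,2) ∈ E(G2) ✓
  (2,11) → (φ(2),φ(11)) = (2,5) ∈ E(G2) ✓
  (3,5) → (φ(3),φ(5)) = (0,7) ∈ E(G2) ✓
  (3,9) → (φ(3),φ(9)) = (0,1) ∈ E(G2) ✓
  (3,10) → (φ(3),φ(10)) = (0,10) ∈ E(G2) ✓
  (3,11) → (φ(3),φ(11)) = (0,5) ∈ E(G2) ✓
  (4,6) → (φ(4),φ(6)) = (3,4) ∈ E(G2) ✓
  (4,7) → (φ(4),φ(7)) = (3,8) ∈ E(G2) ✓
  (4,8) → (φ(4),φ(8)) = (3,9) ∈ E(G2) ✓
  (4,9) → (φ(4),φ(9)) = (1,3) ∈ E(G2) ✓
  (4,10) → (φ(4),φ(10)) = (3,10) ∈ E(G2) ✓
  (4,11) → (φ(4),φ(11)) = (3,5) ∈ E(G2) ✓
  (5,7) → (φ(5),φ(7)) = (7,8) ∈ E(G2) ✓
  (5,9) → (φ(5),φ(9)) = (1,7) ∈ E(G2) ✓
  (5,10) → (φ(5),φ(10)) = (7,10) ∈ E(G2) ✓
  (5,11) → (φ(5),φ(11)) = (5,7) ∈ E(G2) ✓
  (6,7) → (φ(6),φ(7)) = (4,8) ∈ E(G2) ✓
  (6,8) → (φ(6),φ(8)) = (4,9) ∈ E(G2) ✓
  (6,9) → (φ(6),φ(9)) = (1,4) ∈ E(G2) ✓
  (6,11) → (φ(6),φ(11)) = (4,5) ∈ E(G2) ✓
  (7,9) → (φ(7),φ(9)) = (1,8) ∈ E(G2) ✓
  (7,10) → (φ(7),φ(10)) = (8,10) ∈ E(G2) ✓
  (8,9) → (φ(8),φ(9)) = (1,9) ∈ E(G2) ✓
  (8,10) → (φ(8),φ(10)) = (9,10) ∈ E(G2) ✓
  (8,11) → (φ(8),φ(11)) = (5,9) ∈ E(G2) ✓
  (9,10) → (φ(9),φ(10)) = (1,10) ∈ E(G2) ✓
  (9,11) → (φ(9),φ(11)) = (1,5) ∈ E(G2) ✓
  (10,11) → (φ(10),φ(11)) = (5,10) ∈ E(G2) ✓
All 41 edges of G1 map to edges of G2, and |E(G1)| = |E(G2)| = 41, so φ is a bijection on edges as well as vertices. Hence G1 ≅ G2.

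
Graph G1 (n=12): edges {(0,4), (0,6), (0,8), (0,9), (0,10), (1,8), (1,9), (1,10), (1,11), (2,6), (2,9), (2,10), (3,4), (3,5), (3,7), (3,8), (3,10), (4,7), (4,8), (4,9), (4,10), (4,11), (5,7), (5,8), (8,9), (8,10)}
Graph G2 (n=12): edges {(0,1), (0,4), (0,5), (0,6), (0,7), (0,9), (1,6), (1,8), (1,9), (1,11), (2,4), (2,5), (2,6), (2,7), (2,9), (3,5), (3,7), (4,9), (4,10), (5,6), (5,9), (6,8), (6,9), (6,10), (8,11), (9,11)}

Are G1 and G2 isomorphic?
Yes, isomorphic

The graphs are isomorphic.
One valid mapping φ: V(G1) → V(G2): 0→5, 1→4, 2→7, 3→1, 4→6, 5→11, 6→3, 7→8, 8→9, 9→2, 10→0, 11→10

Verify φ preserves adjacency — for each edge of G1, its image is an edge of G2:
  (0,4) → (φ(0),φ(4)) = (5,6) ∈ E(G2) ✓
  (0,6) → (φ(0),φ(6)) = (3,5) ∈ E(G2) ✓
  (0,8) → (φ(0),φ(8)) = (5,9) ∈ E(G2) ✓
  (0,9) → (φ(0),φ(9)) = (2,5) ∈ E(G2) ✓
  (0,10) → (φ(0),φ(10)) = (0,5) ∈ E(G2) ✓
  (1,8) → (φ(1),φ(8)) = (4,9) ∈ E(G2) ✓
  (1,9) → (φ(1),φ(9)) = (2,4) ∈ E(G2) ✓
  (1,10) → (φ(1),φ(10)) = (0,4) ∈ E(G2) ✓
  (1,11) → (φ(1),φ(11)) = (4,10) ∈ E(G2) ✓
  (2,6) → (φ(2),φ(6)) = (3,7) ∈ E(G2) ✓
  (2,9) → (φ(2),φ(9)) = (2,7) ∈ E(G2) ✓
  (2,10) → (φ(2),φ(10)) = (0,7) ∈ E(G2) ✓
  (3,4) → (φ(3),φ(4)) = (1,6) ∈ E(G2) ✓
  (3,5) → (φ(3),φ(5)) = (1,11) ∈ E(G2) ✓
  (3,7) → (φ(3),φ(7)) = (1,8) ∈ E(G2) ✓
  (3,8) → (φ(3),φ(8)) = (1,9) ∈ E(G2) ✓
  (3,10) → (φ(3),φ(10)) = (0,1) ∈ E(G2) ✓
  (4,7) → (φ(4),φ(7)) = (6,8) ∈ E(G2) ✓
  (4,8) → (φ(4),φ(8)) = (6,9) ∈ E(G2) ✓
  (4,9) → (φ(4),φ(9)) = (2,6) ∈ E(G2) ✓
  (4,10) → (φ(4),φ(10)) = (0,6) ∈ E(G2) ✓
  (4,11) → (φ(4),φ(11)) = (6,10) ∈ E(G2) ✓
  (5,7) → (φ(5),φ(7)) = (8,11) ∈ E(G2) ✓
  (5,8) → (φ(5),φ(8)) = (9,11) ∈ E(G2) ✓
  (8,9) → (φ(8),φ(9)) = (2,9) ∈ E(G2) ✓
  (8,10) → (φ(8),φ(10)) = (0,9) ∈ E(G2) ✓
All 26 edges of G1 map to edges of G2, and |E(G1)| = |E(G2)| = 26, so φ is a bijection on edges as well as vertices. Hence G1 ≅ G2.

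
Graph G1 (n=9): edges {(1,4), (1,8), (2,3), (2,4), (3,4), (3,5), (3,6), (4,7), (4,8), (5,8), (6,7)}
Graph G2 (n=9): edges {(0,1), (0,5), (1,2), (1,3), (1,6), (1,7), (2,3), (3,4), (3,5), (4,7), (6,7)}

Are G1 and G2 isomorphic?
Yes, isomorphic

The graphs are isomorphic.
One valid mapping φ: V(G1) → V(G2): 0→8, 1→6, 2→2, 3→3, 4→1, 5→4, 6→5, 7→0, 8→7

Verify φ preserves adjacency — for each edge of G1, its image is an edge of G2:
  (1,4) → (φ(1),φ(4)) = (1,6) ∈ E(G2) ✓
  (1,8) → (φ(1),φ(8)) = (6,7) ∈ E(G2) ✓
  (2,3) → (φ(2),φ(3)) = (2,3) ∈ E(G2) ✓
  (2,4) → (φ(2),φ(4)) = (1,2) ∈ E(G2) ✓
  (3,4) → (φ(3),φ(4)) = (1,3) ∈ E(G2) ✓
  (3,5) → (φ(3),φ(5)) = (3,4) ∈ E(G2) ✓
  (3,6) → (φ(3),φ(6)) = (3,5) ∈ E(G2) ✓
  (4,7) → (φ(4),φ(7)) = (0,1) ∈ E(G2) ✓
  (4,8) → (φ(4),φ(8)) = (1,7) ∈ E(G2) ✓
  (5,8) → (φ(5),φ(8)) = (4,7) ∈ E(G2) ✓
  (6,7) → (φ(6),φ(7)) = (0,5) ∈ E(G2) ✓
All 11 edges of G1 map to edges of G2, and |E(G1)| = |E(G2)| = 11, so φ is a bijection on edges as well as vertices. Hence G1 ≅ G2.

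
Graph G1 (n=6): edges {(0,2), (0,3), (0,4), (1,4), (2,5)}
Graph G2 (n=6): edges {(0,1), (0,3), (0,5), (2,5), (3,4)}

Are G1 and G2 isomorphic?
Yes, isomorphic

The graphs are isomorphic.
One valid mapping φ: V(G1) → V(G2): 0→0, 1→2, 2→3, 3→1, 4→5, 5→4

Verify φ preserves adjacency — for each edge of G1, its image is an edge of G2:
  (0,2) → (φ(0),φ(2)) = (0,3) ∈ E(G2) ✓
  (0,3) → (φ(0),φ(3)) = (0,1) ∈ E(G2) ✓
  (0,4) → (φ(0),φ(4)) = (0,5) ∈ E(G2) ✓
  (1,4) → (φ(1),φ(4)) = (2,5) ∈ E(G2) ✓
  (2,5) → (φ(2),φ(5)) = (3,4) ∈ E(G2) ✓
All 5 edges of G1 map to edges of G2, and |E(G1)| = |E(G2)| = 5, so φ is a bijection on edges as well as vertices. Hence G1 ≅ G2.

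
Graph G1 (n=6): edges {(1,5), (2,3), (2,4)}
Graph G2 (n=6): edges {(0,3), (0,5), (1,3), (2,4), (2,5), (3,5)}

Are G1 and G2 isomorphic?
No, not isomorphic

The graphs are NOT isomorphic.

Counting triangles (3-cliques): G1 has 0, G2 has 1.
Triangle count is an isomorphism invariant, so differing triangle counts rule out isomorphism.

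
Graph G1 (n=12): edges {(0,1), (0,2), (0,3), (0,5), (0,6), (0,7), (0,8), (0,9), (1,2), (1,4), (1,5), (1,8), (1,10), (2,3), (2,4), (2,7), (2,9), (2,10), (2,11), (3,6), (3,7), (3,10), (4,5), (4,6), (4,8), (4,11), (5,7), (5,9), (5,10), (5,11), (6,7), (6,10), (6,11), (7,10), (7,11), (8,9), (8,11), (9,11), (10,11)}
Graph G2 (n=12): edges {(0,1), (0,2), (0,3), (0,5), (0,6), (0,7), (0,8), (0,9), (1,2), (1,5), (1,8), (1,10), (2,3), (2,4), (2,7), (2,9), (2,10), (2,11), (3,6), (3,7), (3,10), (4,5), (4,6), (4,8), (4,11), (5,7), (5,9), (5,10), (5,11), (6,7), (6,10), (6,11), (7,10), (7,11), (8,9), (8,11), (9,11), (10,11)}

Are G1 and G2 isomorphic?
No, not isomorphic

The graphs are NOT isomorphic.

Counting edges: G1 has 39 edge(s); G2 has 38 edge(s).
Edge count is an isomorphism invariant (a bijection on vertices induces a bijection on edges), so differing edge counts rule out isomorphism.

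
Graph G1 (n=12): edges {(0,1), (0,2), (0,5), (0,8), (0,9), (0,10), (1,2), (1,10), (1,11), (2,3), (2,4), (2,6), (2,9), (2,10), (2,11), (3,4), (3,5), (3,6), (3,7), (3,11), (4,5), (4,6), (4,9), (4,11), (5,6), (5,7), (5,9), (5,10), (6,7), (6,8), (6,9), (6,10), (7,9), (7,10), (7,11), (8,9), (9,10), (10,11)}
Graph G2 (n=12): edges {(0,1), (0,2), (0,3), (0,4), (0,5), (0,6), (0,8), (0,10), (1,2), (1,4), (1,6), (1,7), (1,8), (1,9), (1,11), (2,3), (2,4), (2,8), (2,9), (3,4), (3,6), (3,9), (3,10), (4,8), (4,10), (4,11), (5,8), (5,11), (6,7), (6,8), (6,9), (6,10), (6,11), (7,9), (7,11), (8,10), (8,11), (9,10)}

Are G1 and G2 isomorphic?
Yes, isomorphic

The graphs are isomorphic.
One valid mapping φ: V(G1) → V(G2): 0→11, 1→7, 2→6, 3→3, 4→10, 5→4, 6→0, 7→2, 8→5, 9→8, 10→1, 11→9

Verify φ preserves adjacency — for each edge of G1, its image is an edge of G2:
  (0,1) → (φ(0),φ(1)) = (7,11) ∈ E(G2) ✓
  (0,2) → (φ(0),φ(2)) = (6,11) ∈ E(G2) ✓
  (0,5) → (φ(0),φ(5)) = (4,11) ∈ E(G2) ✓
  (0,8) → (φ(0),φ(8)) = (5,11) ∈ E(G2) ✓
  (0,9) → (φ(0),φ(9)) = (8,11) ∈ E(G2) ✓
  (0,10) → (φ(0),φ(10)) = (1,11) ∈ E(G2) ✓
  (1,2) → (φ(1),φ(2)) = (6,7) ∈ E(G2) ✓
  (1,10) → (φ(1),φ(10)) = (1,7) ∈ E(G2) ✓
  (1,11) → (φ(1),φ(11)) = (7,9) ∈ E(G2) ✓
  (2,3) → (φ(2),φ(3)) = (3,6) ∈ E(G2) ✓
  (2,4) → (φ(2),φ(4)) = (6,10) ∈ E(G2) ✓
  (2,6) → (φ(2),φ(6)) = (0,6) ∈ E(G2) ✓
  (2,9) → (φ(2),φ(9)) = (6,8) ∈ E(G2) ✓
  (2,10) → (φ(2),φ(10)) = (1,6) ∈ E(G2) ✓
  (2,11) → (φ(2),φ(11)) = (6,9) ∈ E(G2) ✓
  (3,4) → (φ(3),φ(4)) = (3,10) ∈ E(G2) ✓
  (3,5) → (φ(3),φ(5)) = (3,4) ∈ E(G2) ✓
  (3,6) → (φ(3),φ(6)) = (0,3) ∈ E(G2) ✓
  (3,7) → (φ(3),φ(7)) = (2,3) ∈ E(G2) ✓
  (3,11) → (φ(3),φ(11)) = (3,9) ∈ E(G2) ✓
  (4,5) → (φ(4),φ(5)) = (4,10) ∈ E(G2) ✓
  (4,6) → (φ(4),φ(6)) = (0,10) ∈ E(G2) ✓
  (4,9) → (φ(4),φ(9)) = (8,10) ∈ E(G2) ✓
  (4,11) → (φ(4),φ(11)) = (9,10) ∈ E(G2) ✓
  (5,6) → (φ(5),φ(6)) = (0,4) ∈ E(G2) ✓
  (5,7) → (φ(5),φ(7)) = (2,4) ∈ E(G2) ✓
  (5,9) → (φ(5),φ(9)) = (4,8) ∈ E(G2) ✓
  (5,10) → (φ(5),φ(10)) = (1,4) ∈ E(G2) ✓
  (6,7) → (φ(6),φ(7)) = (0,2) ∈ E(G2) ✓
  (6,8) → (φ(6),φ(8)) = (0,5) ∈ E(G2) ✓
  (6,9) → (φ(6),φ(9)) = (0,8) ∈ E(G2) ✓
  (6,10) → (φ(6),φ(10)) = (0,1) ∈ E(G2) ✓
  (7,9) → (φ(7),φ(9)) = (2,8) ∈ E(G2) ✓
  (7,10) → (φ(7),φ(10)) = (1,2) ∈ E(G2) ✓
  (7,11) → (φ(7),φ(11)) = (2,9) ∈ E(G2) ✓
  (8,9) → (φ(8),φ(9)) = (5,8) ∈ E(G2) ✓
  (9,10) → (φ(9),φ(10)) = (1,8) ∈ E(G2) ✓
  (10,11) → (φ(10),φ(11)) = (1,9) ∈ E(G2) ✓
All 38 edges of G1 map to edges of G2, and |E(G1)| = |E(G2)| = 38, so φ is a bijection on edges as well as vertices. Hence G1 ≅ G2.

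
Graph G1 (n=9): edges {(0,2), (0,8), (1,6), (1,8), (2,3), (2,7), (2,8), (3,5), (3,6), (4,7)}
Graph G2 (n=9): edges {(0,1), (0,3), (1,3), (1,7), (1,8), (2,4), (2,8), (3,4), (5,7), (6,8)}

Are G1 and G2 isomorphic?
Yes, isomorphic

The graphs are isomorphic.
One valid mapping φ: V(G1) → V(G2): 0→0, 1→4, 2→1, 3→8, 4→5, 5→6, 6→2, 7→7, 8→3

Verify φ preserves adjacency — for each edge of G1, its image is an edge of G2:
  (0,2) → (φ(0),φ(2)) = (0,1) ∈ E(G2) ✓
  (0,8) → (φ(0),φ(8)) = (0,3) ∈ E(G2) ✓
  (1,6) → (φ(1),φ(6)) = (2,4) ∈ E(G2) ✓
  (1,8) → (φ(1),φ(8)) = (3,4) ∈ E(G2) ✓
  (2,3) → (φ(2),φ(3)) = (1,8) ∈ E(G2) ✓
  (2,7) → (φ(2),φ(7)) = (1,7) ∈ E(G2) ✓
  (2,8) → (φ(2),φ(8)) = (1,3) ∈ E(G2) ✓
  (3,5) → (φ(3),φ(5)) = (6,8) ∈ E(G2) ✓
  (3,6) → (φ(3),φ(6)) = (2,8) ∈ E(G2) ✓
  (4,7) → (φ(4),φ(7)) = (5,7) ∈ E(G2) ✓
All 10 edges of G1 map to edges of G2, and |E(G1)| = |E(G2)| = 10, so φ is a bijection on edges as well as vertices. Hence G1 ≅ G2.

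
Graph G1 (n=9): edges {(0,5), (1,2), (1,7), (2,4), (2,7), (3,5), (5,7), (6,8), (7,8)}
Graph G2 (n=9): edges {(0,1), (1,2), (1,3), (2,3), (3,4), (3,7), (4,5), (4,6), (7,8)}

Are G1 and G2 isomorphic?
Yes, isomorphic

The graphs are isomorphic.
One valid mapping φ: V(G1) → V(G2): 0→5, 1→2, 2→1, 3→6, 4→0, 5→4, 6→8, 7→3, 8→7

Verify φ preserves adjacency — for each edge of G1, its image is an edge of G2:
  (0,5) → (φ(0),φ(5)) = (4,5) ∈ E(G2) ✓
  (1,2) → (φ(1),φ(2)) = (1,2) ∈ E(G2) ✓
  (1,7) → (φ(1),φ(7)) = (2,3) ∈ E(G2) ✓
  (2,4) → (φ(2),φ(4)) = (0,1) ∈ E(G2) ✓
  (2,7) → (φ(2),φ(7)) = (1,3) ∈ E(G2) ✓
  (3,5) → (φ(3),φ(5)) = (4,6) ∈ E(G2) ✓
  (5,7) → (φ(5),φ(7)) = (3,4) ∈ E(G2) ✓
  (6,8) → (φ(6),φ(8)) = (7,8) ∈ E(G2) ✓
  (7,8) → (φ(7),φ(8)) = (3,7) ∈ E(G2) ✓
All 9 edges of G1 map to edges of G2, and |E(G1)| = |E(G2)| = 9, so φ is a bijection on edges as well as vertices. Hence G1 ≅ G2.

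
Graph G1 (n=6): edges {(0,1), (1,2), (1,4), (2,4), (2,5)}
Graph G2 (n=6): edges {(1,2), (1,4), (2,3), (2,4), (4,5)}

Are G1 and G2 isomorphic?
Yes, isomorphic

The graphs are isomorphic.
One valid mapping φ: V(G1) → V(G2): 0→3, 1→2, 2→4, 3→0, 4→1, 5→5

Verify φ preserves adjacency — for each edge of G1, its image is an edge of G2:
  (0,1) → (φ(0),φ(1)) = (2,3) ∈ E(G2) ✓
  (1,2) → (φ(1),φ(2)) = (2,4) ∈ E(G2) ✓
  (1,4) → (φ(1),φ(4)) = (1,2) ∈ E(G2) ✓
  (2,4) → (φ(2),φ(4)) = (1,4) ∈ E(G2) ✓
  (2,5) → (φ(2),φ(5)) = (4,5) ∈ E(G2) ✓
All 5 edges of G1 map to edges of G2, and |E(G1)| = |E(G2)| = 5, so φ is a bijection on edges as well as vertices. Hence G1 ≅ G2.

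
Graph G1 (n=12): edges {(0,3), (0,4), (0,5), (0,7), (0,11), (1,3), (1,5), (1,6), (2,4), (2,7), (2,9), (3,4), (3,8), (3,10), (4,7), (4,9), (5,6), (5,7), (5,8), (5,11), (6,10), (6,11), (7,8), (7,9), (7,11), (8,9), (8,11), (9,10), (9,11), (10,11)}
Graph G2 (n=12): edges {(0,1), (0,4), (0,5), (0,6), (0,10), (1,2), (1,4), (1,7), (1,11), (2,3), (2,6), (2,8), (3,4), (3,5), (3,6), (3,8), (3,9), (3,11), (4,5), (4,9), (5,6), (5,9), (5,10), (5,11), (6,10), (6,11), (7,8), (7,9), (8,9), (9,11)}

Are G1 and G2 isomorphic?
Yes, isomorphic

The graphs are isomorphic.
One valid mapping φ: V(G1) → V(G2): 0→4, 1→7, 2→10, 3→1, 4→0, 5→9, 6→8, 7→5, 8→11, 9→6, 10→2, 11→3

Verify φ preserves adjacency — for each edge of G1, its image is an edge of G2:
  (0,3) → (φ(0),φ(3)) = (1,4) ∈ E(G2) ✓
  (0,4) → (φ(0),φ(4)) = (0,4) ∈ E(G2) ✓
  (0,5) → (φ(0),φ(5)) = (4,9) ∈ E(G2) ✓
  (0,7) → (φ(0),φ(7)) = (4,5) ∈ E(G2) ✓
  (0,11) → (φ(0),φ(11)) = (3,4) ∈ E(G2) ✓
  (1,3) → (φ(1),φ(3)) = (1,7) ∈ E(G2) ✓
  (1,5) → (φ(1),φ(5)) = (7,9) ∈ E(G2) ✓
  (1,6) → (φ(1),φ(6)) = (7,8) ∈ E(G2) ✓
  (2,4) → (φ(2),φ(4)) = (0,10) ∈ E(G2) ✓
  (2,7) → (φ(2),φ(7)) = (5,10) ∈ E(G2) ✓
  (2,9) → (φ(2),φ(9)) = (6,10) ∈ E(G2) ✓
  (3,4) → (φ(3),φ(4)) = (0,1) ∈ E(G2) ✓
  (3,8) → (φ(3),φ(8)) = (1,11) ∈ E(G2) ✓
  (3,10) → (φ(3),φ(10)) = (1,2) ∈ E(G2) ✓
  (4,7) → (φ(4),φ(7)) = (0,5) ∈ E(G2) ✓
  (4,9) → (φ(4),φ(9)) = (0,6) ∈ E(G2) ✓
  (5,6) → (φ(5),φ(6)) = (8,9) ∈ E(G2) ✓
  (5,7) → (φ(5),φ(7)) = (5,9) ∈ E(G2) ✓
  (5,8) → (φ(5),φ(8)) = (9,11) ∈ E(G2) ✓
  (5,11) → (φ(5),φ(11)) = (3,9) ∈ E(G2) ✓
  (6,10) → (φ(6),φ(10)) = (2,8) ∈ E(G2) ✓
  (6,11) → (φ(6),φ(11)) = (3,8) ∈ E(G2) ✓
  (7,8) → (φ(7),φ(8)) = (5,11) ∈ E(G2) ✓
  (7,9) → (φ(7),φ(9)) = (5,6) ∈ E(G2) ✓
  (7,11) → (φ(7),φ(11)) = (3,5) ∈ E(G2) ✓
  (8,9) → (φ(8),φ(9)) = (6,11) ∈ E(G2) ✓
  (8,11) → (φ(8),φ(11)) = (3,11) ∈ E(G2) ✓
  (9,10) → (φ(9),φ(10)) = (2,6) ∈ E(G2) ✓
  (9,11) → (φ(9),φ(11)) = (3,6) ∈ E(G2) ✓
  (10,11) → (φ(10),φ(11)) = (2,3) ∈ E(G2) ✓
All 30 edges of G1 map to edges of G2, and |E(G1)| = |E(G2)| = 30, so φ is a bijection on edges as well as vertices. Hence G1 ≅ G2.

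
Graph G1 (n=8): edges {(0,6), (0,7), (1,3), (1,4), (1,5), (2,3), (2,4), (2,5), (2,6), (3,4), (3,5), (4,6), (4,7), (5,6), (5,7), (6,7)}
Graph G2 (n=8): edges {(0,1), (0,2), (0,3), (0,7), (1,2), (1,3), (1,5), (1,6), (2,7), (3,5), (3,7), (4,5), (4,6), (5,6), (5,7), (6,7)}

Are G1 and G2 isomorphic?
Yes, isomorphic

The graphs are isomorphic.
One valid mapping φ: V(G1) → V(G2): 0→4, 1→2, 2→3, 3→0, 4→7, 5→1, 6→5, 7→6

Verify φ preserves adjacency — for each edge of G1, its image is an edge of G2:
  (0,6) → (φ(0),φ(6)) = (4,5) ∈ E(G2) ✓
  (0,7) → (φ(0),φ(7)) = (4,6) ∈ E(G2) ✓
  (1,3) → (φ(1),φ(3)) = (0,2) ∈ E(G2) ✓
  (1,4) → (φ(1),φ(4)) = (2,7) ∈ E(G2) ✓
  (1,5) → (φ(1),φ(5)) = (1,2) ∈ E(G2) ✓
  (2,3) → (φ(2),φ(3)) = (0,3) ∈ E(G2) ✓
  (2,4) → (φ(2),φ(4)) = (3,7) ∈ E(G2) ✓
  (2,5) → (φ(2),φ(5)) = (1,3) ∈ E(G2) ✓
  (2,6) → (φ(2),φ(6)) = (3,5) ∈ E(G2) ✓
  (3,4) → (φ(3),φ(4)) = (0,7) ∈ E(G2) ✓
  (3,5) → (φ(3),φ(5)) = (0,1) ∈ E(G2) ✓
  (4,6) → (φ(4),φ(6)) = (5,7) ∈ E(G2) ✓
  (4,7) → (φ(4),φ(7)) = (6,7) ∈ E(G2) ✓
  (5,6) → (φ(5),φ(6)) = (1,5) ∈ E(G2) ✓
  (5,7) → (φ(5),φ(7)) = (1,6) ∈ E(G2) ✓
  (6,7) → (φ(6),φ(7)) = (5,6) ∈ E(G2) ✓
All 16 edges of G1 map to edges of G2, and |E(G1)| = |E(G2)| = 16, so φ is a bijection on edges as well as vertices. Hence G1 ≅ G2.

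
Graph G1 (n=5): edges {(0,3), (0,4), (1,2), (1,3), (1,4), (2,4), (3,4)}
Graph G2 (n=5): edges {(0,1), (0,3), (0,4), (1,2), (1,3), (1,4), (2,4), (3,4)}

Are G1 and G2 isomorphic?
No, not isomorphic

The graphs are NOT isomorphic.

Counting edges: G1 has 7 edge(s); G2 has 8 edge(s).
Edge count is an isomorphism invariant (a bijection on vertices induces a bijection on edges), so differing edge counts rule out isomorphism.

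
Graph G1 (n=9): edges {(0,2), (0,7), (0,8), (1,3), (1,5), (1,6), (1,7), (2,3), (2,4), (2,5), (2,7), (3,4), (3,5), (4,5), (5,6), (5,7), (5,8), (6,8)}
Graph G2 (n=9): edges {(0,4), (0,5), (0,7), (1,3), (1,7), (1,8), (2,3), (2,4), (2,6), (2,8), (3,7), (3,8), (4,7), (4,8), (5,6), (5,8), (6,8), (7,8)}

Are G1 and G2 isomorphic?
Yes, isomorphic

The graphs are isomorphic.
One valid mapping φ: V(G1) → V(G2): 0→0, 1→2, 2→7, 3→3, 4→1, 5→8, 6→6, 7→4, 8→5

Verify φ preserves adjacency — for each edge of G1, its image is an edge of G2:
  (0,2) → (φ(0),φ(2)) = (0,7) ∈ E(G2) ✓
  (0,7) → (φ(0),φ(7)) = (0,4) ∈ E(G2) ✓
  (0,8) → (φ(0),φ(8)) = (0,5) ∈ E(G2) ✓
  (1,3) → (φ(1),φ(3)) = (2,3) ∈ E(G2) ✓
  (1,5) → (φ(1),φ(5)) = (2,8) ∈ E(G2) ✓
  (1,6) → (φ(1),φ(6)) = (2,6) ∈ E(G2) ✓
  (1,7) → (φ(1),φ(7)) = (2,4) ∈ E(G2) ✓
  (2,3) → (φ(2),φ(3)) = (3,7) ∈ E(G2) ✓
  (2,4) → (φ(2),φ(4)) = (1,7) ∈ E(G2) ✓
  (2,5) → (φ(2),φ(5)) = (7,8) ∈ E(G2) ✓
  (2,7) → (φ(2),φ(7)) = (4,7) ∈ E(G2) ✓
  (3,4) → (φ(3),φ(4)) = (1,3) ∈ E(G2) ✓
  (3,5) → (φ(3),φ(5)) = (3,8) ∈ E(G2) ✓
  (4,5) → (φ(4),φ(5)) = (1,8) ∈ E(G2) ✓
  (5,6) → (φ(5),φ(6)) = (6,8) ∈ E(G2) ✓
  (5,7) → (φ(5),φ(7)) = (4,8) ∈ E(G2) ✓
  (5,8) → (φ(5),φ(8)) = (5,8) ∈ E(G2) ✓
  (6,8) → (φ(6),φ(8)) = (5,6) ∈ E(G2) ✓
All 18 edges of G1 map to edges of G2, and |E(G1)| = |E(G2)| = 18, so φ is a bijection on edges as well as vertices. Hence G1 ≅ G2.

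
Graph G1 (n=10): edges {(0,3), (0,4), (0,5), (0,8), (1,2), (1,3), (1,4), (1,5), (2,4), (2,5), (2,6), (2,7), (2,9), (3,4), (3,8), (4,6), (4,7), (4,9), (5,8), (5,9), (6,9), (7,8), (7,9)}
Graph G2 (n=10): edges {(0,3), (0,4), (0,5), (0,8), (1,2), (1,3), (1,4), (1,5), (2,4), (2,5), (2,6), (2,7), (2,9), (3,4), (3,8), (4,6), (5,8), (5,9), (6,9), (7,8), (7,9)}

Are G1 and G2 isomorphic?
No, not isomorphic

The graphs are NOT isomorphic.

Counting edges: G1 has 23 edge(s); G2 has 21 edge(s).
Edge count is an isomorphism invariant (a bijection on vertices induces a bijection on edges), so differing edge counts rule out isomorphism.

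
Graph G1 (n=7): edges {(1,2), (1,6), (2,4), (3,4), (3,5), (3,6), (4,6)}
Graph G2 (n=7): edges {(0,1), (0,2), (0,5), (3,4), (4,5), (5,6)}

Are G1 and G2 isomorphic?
No, not isomorphic

The graphs are NOT isomorphic.

Connected components of G1: 2 component(s) with vertex sets [[0], [1, 2, 3, 4, 5, 6]], sizes [1, 6].
Connected components of G2: 1 component(s) with vertex sets [[0, 1, 2, 3, 4, 5, 6]], sizes [7].
The number of connected components (and the multiset of component sizes) is an isomorphism invariant — an isomorphism maps each component of G1 bijectively onto a component of G2. Since G1 has 2 component(s) and G2 has 1, they cannot be isomorphic.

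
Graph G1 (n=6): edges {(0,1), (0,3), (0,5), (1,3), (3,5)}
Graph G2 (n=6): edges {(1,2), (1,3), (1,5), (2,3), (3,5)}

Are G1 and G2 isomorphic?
Yes, isomorphic

The graphs are isomorphic.
One valid mapping φ: V(G1) → V(G2): 0→3, 1→5, 2→4, 3→1, 4→0, 5→2

Verify φ preserves adjacency — for each edge of G1, its image is an edge of G2:
  (0,1) → (φ(0),φ(1)) = (3,5) ∈ E(G2) ✓
  (0,3) → (φ(0),φ(3)) = (1,3) ∈ E(G2) ✓
  (0,5) → (φ(0),φ(5)) = (2,3) ∈ E(G2) ✓
  (1,3) → (φ(1),φ(3)) = (1,5) ∈ E(G2) ✓
  (3,5) → (φ(3),φ(5)) = (1,2) ∈ E(G2) ✓
All 5 edges of G1 map to edges of G2, and |E(G1)| = |E(G2)| = 5, so φ is a bijection on edges as well as vertices. Hence G1 ≅ G2.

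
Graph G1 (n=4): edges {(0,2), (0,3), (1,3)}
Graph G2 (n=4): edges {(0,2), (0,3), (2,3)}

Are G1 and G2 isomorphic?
No, not isomorphic

The graphs are NOT isomorphic.

Counting triangles (3-cliques): G1 has 0, G2 has 1.
Triangle count is an isomorphism invariant, so differing triangle counts rule out isomorphism.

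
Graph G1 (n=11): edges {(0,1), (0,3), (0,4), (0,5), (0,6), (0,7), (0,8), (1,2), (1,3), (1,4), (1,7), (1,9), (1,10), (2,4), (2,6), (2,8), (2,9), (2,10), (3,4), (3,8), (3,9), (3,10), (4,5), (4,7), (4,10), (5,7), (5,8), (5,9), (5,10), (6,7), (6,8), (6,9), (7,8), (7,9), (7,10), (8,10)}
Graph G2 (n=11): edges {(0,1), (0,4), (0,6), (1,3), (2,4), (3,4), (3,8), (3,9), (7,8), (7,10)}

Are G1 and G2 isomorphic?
No, not isomorphic

The graphs are NOT isomorphic.

Connected components of G1: 1 component(s) with vertex sets [[0, 1, 2, 3, 4, 5, 6, 7, 8, 9, 10]], sizes [11].
Connected components of G2: 2 component(s) with vertex sets [[5], [0, 1, 2, 3, 4, 6, 7, 8, 9, 10]], sizes [1, 10].
The number of connected components (and the multiset of component sizes) is an isomorphism invariant — an isomorphism maps each component of G1 bijectively onto a component of G2. Since G1 has 1 component(s) and G2 has 2, they cannot be isomorphic.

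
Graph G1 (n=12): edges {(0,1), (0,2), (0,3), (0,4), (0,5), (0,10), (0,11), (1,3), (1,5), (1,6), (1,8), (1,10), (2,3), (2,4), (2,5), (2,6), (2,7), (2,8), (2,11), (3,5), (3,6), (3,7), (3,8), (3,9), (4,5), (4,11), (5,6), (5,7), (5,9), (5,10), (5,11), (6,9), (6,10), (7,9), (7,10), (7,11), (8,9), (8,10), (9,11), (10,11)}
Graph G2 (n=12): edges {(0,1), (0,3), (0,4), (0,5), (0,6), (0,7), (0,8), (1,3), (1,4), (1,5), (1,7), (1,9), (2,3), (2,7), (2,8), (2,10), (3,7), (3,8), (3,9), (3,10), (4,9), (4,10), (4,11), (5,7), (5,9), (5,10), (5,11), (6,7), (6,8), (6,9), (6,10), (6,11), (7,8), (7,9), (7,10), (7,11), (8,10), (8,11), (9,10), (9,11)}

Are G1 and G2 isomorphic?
Yes, isomorphic

The graphs are isomorphic.
One valid mapping φ: V(G1) → V(G2): 0→3, 1→1, 2→10, 3→9, 4→2, 5→7, 6→5, 7→6, 8→4, 9→11, 10→0, 11→8

Verify φ preserves adjacency — for each edge of G1, its image is an edge of G2:
  (0,1) → (φ(0),φ(1)) = (1,3) ∈ E(G2) ✓
  (0,2) → (φ(0),φ(2)) = (3,10) ∈ E(G2) ✓
  (0,3) → (φ(0),φ(3)) = (3,9) ∈ E(G2) ✓
  (0,4) → (φ(0),φ(4)) = (2,3) ∈ E(G2) ✓
  (0,5) → (φ(0),φ(5)) = (3,7) ∈ E(G2) ✓
  (0,10) → (φ(0),φ(10)) = (0,3) ∈ E(G2) ✓
  (0,11) → (φ(0),φ(11)) = (3,8) ∈ E(G2) ✓
  (1,3) → (φ(1),φ(3)) = (1,9) ∈ E(G2) ✓
  (1,5) → (φ(1),φ(5)) = (1,7) ∈ E(G2) ✓
  (1,6) → (φ(1),φ(6)) = (1,5) ∈ E(G2) ✓
  (1,8) → (φ(1),φ(8)) = (1,4) ∈ E(G2) ✓
  (1,10) → (φ(1),φ(10)) = (0,1) ∈ E(G2) ✓
  (2,3) → (φ(2),φ(3)) = (9,10) ∈ E(G2) ✓
  (2,4) → (φ(2),φ(4)) = (2,10) ∈ E(G2) ✓
  (2,5) → (φ(2),φ(5)) = (7,10) ∈ E(G2) ✓
  (2,6) → (φ(2),φ(6)) = (5,10) ∈ E(G2) ✓
  (2,7) → (φ(2),φ(7)) = (6,10) ∈ E(G2) ✓
  (2,8) → (φ(2),φ(8)) = (4,10) ∈ E(G2) ✓
  (2,11) → (φ(2),φ(11)) = (8,10) ∈ E(G2) ✓
  (3,5) → (φ(3),φ(5)) = (7,9) ∈ E(G2) ✓
  (3,6) → (φ(3),φ(6)) = (5,9) ∈ E(G2) ✓
  (3,7) → (φ(3),φ(7)) = (6,9) ∈ E(G2) ✓
  (3,8) → (φ(3),φ(8)) = (4,9) ∈ E(G2) ✓
  (3,9) → (φ(3),φ(9)) = (9,11) ∈ E(G2) ✓
  (4,5) → (φ(4),φ(5)) = (2,7) ∈ E(G2) ✓
  (4,11) → (φ(4),φ(11)) = (2,8) ∈ E(G2) ✓
  (5,6) → (φ(5),φ(6)) = (5,7) ∈ E(G2) ✓
  (5,7) → (φ(5),φ(7)) = (6,7) ∈ E(G2) ✓
  (5,9) → (φ(5),φ(9)) = (7,11) ∈ E(G2) ✓
  (5,10) → (φ(5),φ(10)) = (0,7) ∈ E(G2) ✓
  (5,11) → (φ(5),φ(11)) = (7,8) ∈ E(G2) ✓
  (6,9) → (φ(6),φ(9)) = (5,11) ∈ E(G2) ✓
  (6,10) → (φ(6),φ(10)) = (0,5) ∈ E(G2) ✓
  (7,9) → (φ(7),φ(9)) = (6,11) ∈ E(G2) ✓
  (7,10) → (φ(7),φ(10)) = (0,6) ∈ E(G2) ✓
  (7,11) → (φ(7),φ(11)) = (6,8) ∈ E(G2) ✓
  (8,9) → (φ(8),φ(9)) = (4,11) ∈ E(G2) ✓
  (8,10) → (φ(8),φ(10)) = (0,4) ∈ E(G2) ✓
  (9,11) → (φ(9),φ(11)) = (8,11) ∈ E(G2) ✓
  (10,11) → (φ(10),φ(11)) = (0,8) ∈ E(G2) ✓
All 40 edges of G1 map to edges of G2, and |E(G1)| = |E(G2)| = 40, so φ is a bijection on edges as well as vertices. Hence G1 ≅ G2.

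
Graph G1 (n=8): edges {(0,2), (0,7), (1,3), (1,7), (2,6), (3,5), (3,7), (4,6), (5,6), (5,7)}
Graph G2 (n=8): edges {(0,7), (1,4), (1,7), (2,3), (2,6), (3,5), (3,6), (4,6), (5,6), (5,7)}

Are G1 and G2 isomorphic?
Yes, isomorphic

The graphs are isomorphic.
One valid mapping φ: V(G1) → V(G2): 0→4, 1→2, 2→1, 3→3, 4→0, 5→5, 6→7, 7→6

Verify φ preserves adjacency — for each edge of G1, its image is an edge of G2:
  (0,2) → (φ(0),φ(2)) = (1,4) ∈ E(G2) ✓
  (0,7) → (φ(0),φ(7)) = (4,6) ∈ E(G2) ✓
  (1,3) → (φ(1),φ(3)) = (2,3) ∈ E(G2) ✓
  (1,7) → (φ(1),φ(7)) = (2,6) ∈ E(G2) ✓
  (2,6) → (φ(2),φ(6)) = (1,7) ∈ E(G2) ✓
  (3,5) → (φ(3),φ(5)) = (3,5) ∈ E(G2) ✓
  (3,7) → (φ(3),φ(7)) = (3,6) ∈ E(G2) ✓
  (4,6) → (φ(4),φ(6)) = (0,7) ∈ E(G2) ✓
  (5,6) → (φ(5),φ(6)) = (5,7) ∈ E(G2) ✓
  (5,7) → (φ(5),φ(7)) = (5,6) ∈ E(G2) ✓
All 10 edges of G1 map to edges of G2, and |E(G1)| = |E(G2)| = 10, so φ is a bijection on edges as well as vertices. Hence G1 ≅ G2.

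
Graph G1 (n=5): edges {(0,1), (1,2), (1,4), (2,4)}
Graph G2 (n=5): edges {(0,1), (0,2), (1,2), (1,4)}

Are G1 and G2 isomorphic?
Yes, isomorphic

The graphs are isomorphic.
One valid mapping φ: V(G1) → V(G2): 0→4, 1→1, 2→0, 3→3, 4→2

Verify φ preserves adjacency — for each edge of G1, its image is an edge of G2:
  (0,1) → (φ(0),φ(1)) = (1,4) ∈ E(G2) ✓
  (1,2) → (φ(1),φ(2)) = (0,1) ∈ E(G2) ✓
  (1,4) → (φ(1),φ(4)) = (1,2) ∈ E(G2) ✓
  (2,4) → (φ(2),φ(4)) = (0,2) ∈ E(G2) ✓
All 4 edges of G1 map to edges of G2, and |E(G1)| = |E(G2)| = 4, so φ is a bijection on edges as well as vertices. Hence G1 ≅ G2.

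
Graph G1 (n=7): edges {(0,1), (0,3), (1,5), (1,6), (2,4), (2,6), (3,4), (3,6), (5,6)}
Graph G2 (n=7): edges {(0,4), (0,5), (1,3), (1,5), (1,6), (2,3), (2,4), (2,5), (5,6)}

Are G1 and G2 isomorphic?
Yes, isomorphic

The graphs are isomorphic.
One valid mapping φ: V(G1) → V(G2): 0→3, 1→1, 2→0, 3→2, 4→4, 5→6, 6→5

Verify φ preserves adjacency — for each edge of G1, its image is an edge of G2:
  (0,1) → (φ(0),φ(1)) = (1,3) ∈ E(G2) ✓
  (0,3) → (φ(0),φ(3)) = (2,3) ∈ E(G2) ✓
  (1,5) → (φ(1),φ(5)) = (1,6) ∈ E(G2) ✓
  (1,6) → (φ(1),φ(6)) = (1,5) ∈ E(G2) ✓
  (2,4) → (φ(2),φ(4)) = (0,4) ∈ E(G2) ✓
  (2,6) → (φ(2),φ(6)) = (0,5) ∈ E(G2) ✓
  (3,4) → (φ(3),φ(4)) = (2,4) ∈ E(G2) ✓
  (3,6) → (φ(3),φ(6)) = (2,5) ∈ E(G2) ✓
  (5,6) → (φ(5),φ(6)) = (5,6) ∈ E(G2) ✓
All 9 edges of G1 map to edges of G2, and |E(G1)| = |E(G2)| = 9, so φ is a bijection on edges as well as vertices. Hence G1 ≅ G2.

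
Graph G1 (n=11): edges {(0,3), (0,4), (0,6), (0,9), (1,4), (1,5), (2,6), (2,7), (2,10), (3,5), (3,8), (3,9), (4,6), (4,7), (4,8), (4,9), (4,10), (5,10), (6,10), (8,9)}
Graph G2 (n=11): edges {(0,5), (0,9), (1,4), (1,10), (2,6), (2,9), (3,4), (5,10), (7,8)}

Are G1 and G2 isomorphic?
No, not isomorphic

The graphs are NOT isomorphic.

Connected components of G1: 1 component(s) with vertex sets [[0, 1, 2, 3, 4, 5, 6, 7, 8, 9, 10]], sizes [11].
Connected components of G2: 2 component(s) with vertex sets [[7, 8], [0, 1, 2, 3, 4, 5, 6, 9, 10]], sizes [2, 9].
The number of connected components (and the multiset of component sizes) is an isomorphism invariant — an isomorphism maps each component of G1 bijectively onto a component of G2. Since G1 has 1 component(s) and G2 has 2, they cannot be isomorphic.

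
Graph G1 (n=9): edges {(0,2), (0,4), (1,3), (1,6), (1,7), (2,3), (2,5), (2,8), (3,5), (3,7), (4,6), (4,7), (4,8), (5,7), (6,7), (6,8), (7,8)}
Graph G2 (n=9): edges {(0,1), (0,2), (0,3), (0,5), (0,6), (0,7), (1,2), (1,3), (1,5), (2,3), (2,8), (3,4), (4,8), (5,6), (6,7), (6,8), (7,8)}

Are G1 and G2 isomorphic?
Yes, isomorphic

The graphs are isomorphic.
One valid mapping φ: V(G1) → V(G2): 0→4, 1→5, 2→8, 3→6, 4→3, 5→7, 6→1, 7→0, 8→2

Verify φ preserves adjacency — for each edge of G1, its image is an edge of G2:
  (0,2) → (φ(0),φ(2)) = (4,8) ∈ E(G2) ✓
  (0,4) → (φ(0),φ(4)) = (3,4) ∈ E(G2) ✓
  (1,3) → (φ(1),φ(3)) = (5,6) ∈ E(G2) ✓
  (1,6) → (φ(1),φ(6)) = (1,5) ∈ E(G2) ✓
  (1,7) → (φ(1),φ(7)) = (0,5) ∈ E(G2) ✓
  (2,3) → (φ(2),φ(3)) = (6,8) ∈ E(G2) ✓
  (2,5) → (φ(2),φ(5)) = (7,8) ∈ E(G2) ✓
  (2,8) → (φ(2),φ(8)) = (2,8) ∈ E(G2) ✓
  (3,5) → (φ(3),φ(5)) = (6,7) ∈ E(G2) ✓
  (3,7) → (φ(3),φ(7)) = (0,6) ∈ E(G2) ✓
  (4,6) → (φ(4),φ(6)) = (1,3) ∈ E(G2) ✓
  (4,7) → (φ(4),φ(7)) = (0,3) ∈ E(G2) ✓
  (4,8) → (φ(4),φ(8)) = (2,3) ∈ E(G2) ✓
  (5,7) → (φ(5),φ(7)) = (0,7) ∈ E(G2) ✓
  (6,7) → (φ(6),φ(7)) = (0,1) ∈ E(G2) ✓
  (6,8) → (φ(6),φ(8)) = (1,2) ∈ E(G2) ✓
  (7,8) → (φ(7),φ(8)) = (0,2) ∈ E(G2) ✓
All 17 edges of G1 map to edges of G2, and |E(G1)| = |E(G2)| = 17, so φ is a bijection on edges as well as vertices. Hence G1 ≅ G2.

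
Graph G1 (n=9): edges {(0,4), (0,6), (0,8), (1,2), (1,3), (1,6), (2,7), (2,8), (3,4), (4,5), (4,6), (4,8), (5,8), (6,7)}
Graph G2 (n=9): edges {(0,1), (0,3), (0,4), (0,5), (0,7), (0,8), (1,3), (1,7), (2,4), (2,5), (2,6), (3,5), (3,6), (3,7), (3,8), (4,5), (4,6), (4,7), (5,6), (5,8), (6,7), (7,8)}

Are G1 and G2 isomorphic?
No, not isomorphic

The graphs are NOT isomorphic.

Degrees in G1: deg(0)=3, deg(1)=3, deg(2)=3, deg(3)=2, deg(4)=5, deg(5)=2, deg(6)=4, deg(7)=2, deg(8)=4.
Sorted degree sequence of G1: [5, 4, 4, 3, 3, 3, 2, 2, 2].
Degrees in G2: deg(0)=6, deg(1)=3, deg(2)=3, deg(3)=6, deg(4)=5, deg(5)=6, deg(6)=5, deg(7)=6, deg(8)=4.
Sorted degree sequence of G2: [6, 6, 6, 6, 5, 5, 4, 3, 3].
The (sorted) degree sequence is an isomorphism invariant, so since G1 and G2 have different degree sequences they cannot be isomorphic.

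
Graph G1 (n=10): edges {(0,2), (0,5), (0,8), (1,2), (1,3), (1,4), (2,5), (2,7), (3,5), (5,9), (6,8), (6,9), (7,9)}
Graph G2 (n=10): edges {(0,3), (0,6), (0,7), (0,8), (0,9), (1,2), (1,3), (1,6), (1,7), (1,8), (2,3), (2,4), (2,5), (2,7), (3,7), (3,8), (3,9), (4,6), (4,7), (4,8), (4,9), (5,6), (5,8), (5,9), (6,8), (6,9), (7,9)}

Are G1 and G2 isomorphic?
No, not isomorphic

The graphs are NOT isomorphic.

Counting triangles (3-cliques): G1 has 1, G2 has 19.
Triangle count is an isomorphism invariant, so differing triangle counts rule out isomorphism.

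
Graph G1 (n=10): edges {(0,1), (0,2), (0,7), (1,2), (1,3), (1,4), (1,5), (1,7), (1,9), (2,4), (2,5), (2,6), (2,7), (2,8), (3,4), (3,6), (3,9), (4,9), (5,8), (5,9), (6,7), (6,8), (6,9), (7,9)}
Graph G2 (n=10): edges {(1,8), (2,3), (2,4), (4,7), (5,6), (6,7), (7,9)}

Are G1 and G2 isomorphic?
No, not isomorphic

The graphs are NOT isomorphic.

Connected components of G1: 1 component(s) with vertex sets [[0, 1, 2, 3, 4, 5, 6, 7, 8, 9]], sizes [10].
Connected components of G2: 3 component(s) with vertex sets [[0], [1, 8], [2, 3, 4, 5, 6, 7, 9]], sizes [1, 2, 7].
The number of connected components (and the multiset of component sizes) is an isomorphism invariant — an isomorphism maps each component of G1 bijectively onto a component of G2. Since G1 has 1 component(s) and G2 has 3, they cannot be isomorphic.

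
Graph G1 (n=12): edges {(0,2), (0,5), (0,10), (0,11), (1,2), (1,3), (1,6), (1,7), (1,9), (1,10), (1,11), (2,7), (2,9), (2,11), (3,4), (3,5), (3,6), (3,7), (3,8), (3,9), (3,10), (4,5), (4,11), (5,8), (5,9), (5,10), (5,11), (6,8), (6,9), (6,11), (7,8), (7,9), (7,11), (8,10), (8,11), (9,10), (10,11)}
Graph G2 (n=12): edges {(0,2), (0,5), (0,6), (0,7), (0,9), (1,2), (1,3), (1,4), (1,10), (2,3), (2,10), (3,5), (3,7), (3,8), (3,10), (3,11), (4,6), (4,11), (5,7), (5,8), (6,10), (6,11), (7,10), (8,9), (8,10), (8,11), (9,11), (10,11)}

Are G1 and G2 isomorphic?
No, not isomorphic

The graphs are NOT isomorphic.

Counting triangles (3-cliques): G1 has 37, G2 has 15.
Triangle count is an isomorphism invariant, so differing triangle counts rule out isomorphism.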